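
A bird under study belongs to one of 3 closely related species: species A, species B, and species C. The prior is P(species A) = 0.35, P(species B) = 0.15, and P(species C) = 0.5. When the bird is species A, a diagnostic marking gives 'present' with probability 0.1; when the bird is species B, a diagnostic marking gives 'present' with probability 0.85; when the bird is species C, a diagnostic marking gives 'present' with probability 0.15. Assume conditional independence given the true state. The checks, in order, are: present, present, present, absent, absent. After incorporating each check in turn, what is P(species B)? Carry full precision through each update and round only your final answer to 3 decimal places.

0.580

After 'present': normaliser = 0.1·0.3500 + 0.85·0.1500 + 0.15·0.5000; P(species A) ≈ 0.1474, P(species B) ≈ 0.5368, P(species C) ≈ 0.3158
After 'present': normaliser = 0.1·0.1474 + 0.85·0.5368 + 0.15·0.3158; P(species A) ≈ 0.0284, P(species B) ≈ 0.8802, P(species C) ≈ 0.0914
After 'present': normaliser = 0.1·0.0284 + 0.85·0.8802 + 0.15·0.0914; P(species A) ≈ 0.0037, P(species B) ≈ 0.9784, P(species C) ≈ 0.0179
After 'absent': normaliser = 0.9·0.0037 + 0.15·0.9784 + 0.85·0.0179; P(species A) ≈ 0.0202, P(species B) ≈ 0.8876, P(species C) ≈ 0.0921
After 'absent': normaliser = 0.9·0.0202 + 0.15·0.8876 + 0.85·0.0921; P(species A) ≈ 0.0793, P(species B) ≈ 0.5797, P(species C) ≈ 0.3410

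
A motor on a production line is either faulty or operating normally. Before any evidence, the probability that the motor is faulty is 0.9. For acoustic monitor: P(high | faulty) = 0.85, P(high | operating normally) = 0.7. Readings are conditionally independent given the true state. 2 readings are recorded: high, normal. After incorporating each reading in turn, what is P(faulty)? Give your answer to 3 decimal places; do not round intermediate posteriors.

After 'high': P(faulty) = 0.85·0.9000 / (0.85·0.9000 + 0.7·0.1000) ≈ 0.9162
After 'normal': P(faulty) = 0.15·0.9162 / (0.15·0.9162 + 0.3·0.0838) ≈ 0.8453

0.845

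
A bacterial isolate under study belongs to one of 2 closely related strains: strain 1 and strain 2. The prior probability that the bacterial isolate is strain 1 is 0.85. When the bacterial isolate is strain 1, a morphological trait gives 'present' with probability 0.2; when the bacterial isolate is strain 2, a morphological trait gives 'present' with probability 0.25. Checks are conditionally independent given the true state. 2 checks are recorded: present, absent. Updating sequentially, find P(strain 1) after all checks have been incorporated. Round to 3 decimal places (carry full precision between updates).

After 'present': P(strain 1) = 0.2·0.8500 / (0.2·0.8500 + 0.25·0.1500) ≈ 0.8193
After 'absent': P(strain 1) = 0.8·0.8193 / (0.8·0.8193 + 0.75·0.1807) ≈ 0.8286

0.829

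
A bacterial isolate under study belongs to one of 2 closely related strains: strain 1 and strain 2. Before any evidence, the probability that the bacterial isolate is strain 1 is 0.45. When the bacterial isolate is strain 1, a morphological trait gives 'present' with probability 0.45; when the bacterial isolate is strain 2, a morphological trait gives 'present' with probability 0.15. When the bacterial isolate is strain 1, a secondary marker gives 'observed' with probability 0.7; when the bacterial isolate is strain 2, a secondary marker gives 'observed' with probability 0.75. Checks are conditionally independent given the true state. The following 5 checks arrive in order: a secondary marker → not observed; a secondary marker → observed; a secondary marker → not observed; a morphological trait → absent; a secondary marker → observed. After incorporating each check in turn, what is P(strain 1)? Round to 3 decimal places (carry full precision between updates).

0.399

After a secondary marker='not observed': P(strain 1) = 0.3·0.4500 / (0.3·0.4500 + 0.25·0.5500) ≈ 0.4954
After a secondary marker='observed': P(strain 1) = 0.7·0.4954 / (0.7·0.4954 + 0.75·0.5046) ≈ 0.4782
After a secondary marker='not observed': P(strain 1) = 0.3·0.4782 / (0.3·0.4782 + 0.25·0.5218) ≈ 0.5237
After a morphological trait='absent': P(strain 1) = 0.55·0.5237 / (0.55·0.5237 + 0.85·0.4763) ≈ 0.4157
After a secondary marker='observed': P(strain 1) = 0.7·0.4157 / (0.7·0.4157 + 0.75·0.5843) ≈ 0.3991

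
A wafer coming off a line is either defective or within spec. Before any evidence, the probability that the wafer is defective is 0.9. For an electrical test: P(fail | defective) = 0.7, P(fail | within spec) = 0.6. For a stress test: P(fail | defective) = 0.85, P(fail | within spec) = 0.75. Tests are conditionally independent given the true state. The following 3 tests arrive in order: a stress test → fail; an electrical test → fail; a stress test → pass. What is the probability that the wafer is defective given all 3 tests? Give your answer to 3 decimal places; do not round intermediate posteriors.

0.877

After a stress test='fail': P(defective) = 0.85·0.9000 / (0.85·0.9000 + 0.75·0.1000) ≈ 0.9107
After an electrical test='fail': P(defective) = 0.7·0.9107 / (0.7·0.9107 + 0.6·0.0893) ≈ 0.9225
After a stress test='pass': P(defective) = 0.15·0.9225 / (0.15·0.9225 + 0.25·0.0775) ≈ 0.8771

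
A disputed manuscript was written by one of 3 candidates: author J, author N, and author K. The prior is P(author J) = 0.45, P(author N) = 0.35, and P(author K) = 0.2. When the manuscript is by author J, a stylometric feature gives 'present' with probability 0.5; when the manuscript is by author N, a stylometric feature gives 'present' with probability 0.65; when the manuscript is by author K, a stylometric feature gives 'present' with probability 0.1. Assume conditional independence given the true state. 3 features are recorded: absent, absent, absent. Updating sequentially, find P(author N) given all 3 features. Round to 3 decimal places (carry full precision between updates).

0.069

After 'absent': normaliser = 0.5·0.4500 + 0.35·0.3500 + 0.9·0.2000; P(author J) ≈ 0.4265, P(author N) ≈ 0.2322, P(author K) ≈ 0.3412
After 'absent': normaliser = 0.5·0.4265 + 0.35·0.2322 + 0.9·0.3412; P(author J) ≈ 0.3545, P(author N) ≈ 0.1351, P(author K) ≈ 0.5104
After 'absent': normaliser = 0.5·0.3545 + 0.35·0.1351 + 0.9·0.5104; P(author J) ≈ 0.2591, P(author N) ≈ 0.0691, P(author K) ≈ 0.6717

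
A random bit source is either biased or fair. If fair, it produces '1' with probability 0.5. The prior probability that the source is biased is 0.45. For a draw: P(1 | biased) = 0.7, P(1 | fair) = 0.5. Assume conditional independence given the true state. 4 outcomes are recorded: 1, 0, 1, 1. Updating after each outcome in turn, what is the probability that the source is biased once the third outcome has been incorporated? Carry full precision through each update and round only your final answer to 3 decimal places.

0.490

After '1': P(biased) = 0.7·0.4500 / (0.7·0.4500 + 0.5·0.5500) ≈ 0.5339
After '0': P(biased) = 0.3·0.5339 / (0.3·0.5339 + 0.5·0.4661) ≈ 0.4073
After '1': P(biased) = 0.7·0.4073 / (0.7·0.4073 + 0.5·0.5927) ≈ 0.4904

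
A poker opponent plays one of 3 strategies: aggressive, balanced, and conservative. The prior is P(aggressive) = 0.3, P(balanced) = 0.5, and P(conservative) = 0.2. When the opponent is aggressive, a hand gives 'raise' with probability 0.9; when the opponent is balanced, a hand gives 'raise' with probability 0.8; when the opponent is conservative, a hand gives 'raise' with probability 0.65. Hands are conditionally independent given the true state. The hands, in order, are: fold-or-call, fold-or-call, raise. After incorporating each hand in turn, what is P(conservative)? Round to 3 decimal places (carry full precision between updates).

0.460

Apply Bayes' rule sequentially, carrying P(conservative) forward.
After 'fold-or-call': normaliser = 0.1·0.3000 + 0.2·0.5000 + 0.35·0.2000; P(aggressive) ≈ 0.1500, P(balanced) ≈ 0.5000, P(conservative) ≈ 0.3500
After 'fold-or-call': normaliser = 0.1·0.1500 + 0.2·0.5000 + 0.35·0.3500; P(aggressive) ≈ 0.0632, P(balanced) ≈ 0.4211, P(conservative) ≈ 0.5158
After 'raise': normaliser = 0.9·0.0632 + 0.8·0.4211 + 0.65·0.5158; P(aggressive) ≈ 0.0780, P(balanced) ≈ 0.4621, P(conservative) ≈ 0.4599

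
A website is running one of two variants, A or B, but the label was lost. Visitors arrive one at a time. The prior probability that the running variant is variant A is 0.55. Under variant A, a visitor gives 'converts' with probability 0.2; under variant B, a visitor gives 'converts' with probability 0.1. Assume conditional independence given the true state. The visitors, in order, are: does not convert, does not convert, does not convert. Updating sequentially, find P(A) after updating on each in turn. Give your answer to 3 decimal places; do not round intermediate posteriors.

After 'does not convert': P(A) = 0.8·0.5500 / (0.8·0.5500 + 0.9·0.4500) ≈ 0.5207
After 'does not convert': P(A) = 0.8·0.5207 / (0.8·0.5207 + 0.9·0.4793) ≈ 0.4913
After 'does not convert': P(A) = 0.8·0.4913 / (0.8·0.4913 + 0.9·0.5087) ≈ 0.4619

0.462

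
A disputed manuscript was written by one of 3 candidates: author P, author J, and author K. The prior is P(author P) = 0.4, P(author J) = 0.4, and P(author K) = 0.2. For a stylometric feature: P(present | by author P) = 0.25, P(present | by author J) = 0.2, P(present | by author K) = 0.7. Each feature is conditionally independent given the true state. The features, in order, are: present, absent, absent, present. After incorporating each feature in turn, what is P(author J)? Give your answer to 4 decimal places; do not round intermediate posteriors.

After 'present': normaliser = 0.25·0.4000 + 0.2·0.4000 + 0.7·0.2000; P(author P) ≈ 0.3125, P(author J) ≈ 0.2500, P(author K) ≈ 0.4375
After 'absent': normaliser = 0.75·0.3125 + 0.8·0.2500 + 0.3·0.4375; P(author P) ≈ 0.4144, P(author J) ≈ 0.3536, P(author K) ≈ 0.2320
After 'absent': normaliser = 0.75·0.4144 + 0.8·0.3536 + 0.3·0.2320; P(author P) ≈ 0.4686, P(author J) ≈ 0.4265, P(author K) ≈ 0.1050
After 'present': normaliser = 0.25·0.4686 + 0.2·0.4265 + 0.7·0.1050; P(author P) ≈ 0.4246, P(author J) ≈ 0.3092, P(author K) ≈ 0.2663

0.3092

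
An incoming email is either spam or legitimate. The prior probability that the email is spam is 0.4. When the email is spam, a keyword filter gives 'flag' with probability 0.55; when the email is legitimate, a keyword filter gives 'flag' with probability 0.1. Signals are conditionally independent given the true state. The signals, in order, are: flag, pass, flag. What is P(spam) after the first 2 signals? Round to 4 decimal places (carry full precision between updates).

0.6471

Apply Bayes' rule sequentially, carrying P(spam) forward.
After 'flag': P(spam) = 0.55·0.4000 / (0.55·0.4000 + 0.1·0.6000) ≈ 0.7857
After 'pass': P(spam) = 0.45·0.7857 / (0.45·0.7857 + 0.9·0.2143) ≈ 0.6471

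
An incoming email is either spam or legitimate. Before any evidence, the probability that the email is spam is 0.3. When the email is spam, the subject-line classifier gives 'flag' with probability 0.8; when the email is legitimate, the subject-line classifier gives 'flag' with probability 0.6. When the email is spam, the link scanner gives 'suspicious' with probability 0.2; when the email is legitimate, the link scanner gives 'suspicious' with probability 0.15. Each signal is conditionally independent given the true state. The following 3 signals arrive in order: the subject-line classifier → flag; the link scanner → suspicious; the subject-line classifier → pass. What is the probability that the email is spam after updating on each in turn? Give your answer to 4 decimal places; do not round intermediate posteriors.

0.2759

After the subject-line classifier='flag': P(spam) = 0.8·0.3000 / (0.8·0.3000 + 0.6·0.7000) ≈ 0.3636
After the link scanner='suspicious': P(spam) = 0.2·0.3636 / (0.2·0.3636 + 0.15·0.6364) ≈ 0.4324
After the subject-line classifier='pass': P(spam) = 0.2·0.4324 / (0.2·0.4324 + 0.4·0.5676) ≈ 0.2759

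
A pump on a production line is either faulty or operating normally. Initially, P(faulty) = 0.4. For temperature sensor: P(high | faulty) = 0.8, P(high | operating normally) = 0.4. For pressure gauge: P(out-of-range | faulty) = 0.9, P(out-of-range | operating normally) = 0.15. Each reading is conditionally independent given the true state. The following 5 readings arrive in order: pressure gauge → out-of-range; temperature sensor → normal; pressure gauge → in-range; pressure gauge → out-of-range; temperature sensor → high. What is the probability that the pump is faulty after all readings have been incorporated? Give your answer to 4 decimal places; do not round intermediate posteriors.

After pressure gauge='out-of-range': P(faulty) = 0.9·0.4000 / (0.9·0.4000 + 0.15·0.6000) ≈ 0.8000
After temperature sensor='normal': P(faulty) = 0.2·0.8000 / (0.2·0.8000 + 0.6·0.2000) ≈ 0.5714
After pressure gauge='in-range': P(faulty) = 0.1·0.5714 / (0.1·0.5714 + 0.85·0.4286) ≈ 0.1356
After pressure gauge='out-of-range': P(faulty) = 0.9·0.1356 / (0.9·0.1356 + 0.15·0.8644) ≈ 0.4848
After temperature sensor='high': P(faulty) = 0.8·0.4848 / (0.8·0.4848 + 0.4·0.5152) ≈ 0.6531

0.6531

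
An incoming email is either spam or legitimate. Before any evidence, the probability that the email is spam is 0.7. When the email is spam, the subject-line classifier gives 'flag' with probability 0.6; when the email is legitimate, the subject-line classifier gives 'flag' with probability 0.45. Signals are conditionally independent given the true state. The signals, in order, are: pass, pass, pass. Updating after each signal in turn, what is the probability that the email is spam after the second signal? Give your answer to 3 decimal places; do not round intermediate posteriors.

0.552

After 'pass': P(spam) = 0.4·0.7000 / (0.4·0.7000 + 0.55·0.3000) ≈ 0.6292
After 'pass': P(spam) = 0.4·0.6292 / (0.4·0.6292 + 0.55·0.3708) ≈ 0.5524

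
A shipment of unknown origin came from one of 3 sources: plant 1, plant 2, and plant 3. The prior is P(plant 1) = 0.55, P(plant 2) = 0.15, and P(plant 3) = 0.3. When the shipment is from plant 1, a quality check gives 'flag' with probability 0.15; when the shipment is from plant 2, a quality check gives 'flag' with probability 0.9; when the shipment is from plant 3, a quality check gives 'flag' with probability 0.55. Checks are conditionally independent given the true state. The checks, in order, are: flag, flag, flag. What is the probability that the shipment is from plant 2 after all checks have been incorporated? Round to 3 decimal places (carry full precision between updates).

After 'flag': normaliser = 0.15·0.5500 + 0.9·0.1500 + 0.55·0.3000; P(plant 1) ≈ 0.2157, P(plant 2) ≈ 0.3529, P(plant 3) ≈ 0.4314
After 'flag': normaliser = 0.15·0.2157 + 0.9·0.3529 + 0.55·0.4314; P(plant 1) ≈ 0.0551, P(plant 2) ≈ 0.5409, P(plant 3) ≈ 0.4040
After 'flag': normaliser = 0.15·0.0551 + 0.9·0.5409 + 0.55·0.4040; P(plant 1) ≈ 0.0115, P(plant 2) ≈ 0.6787, P(plant 3) ≈ 0.3098

0.679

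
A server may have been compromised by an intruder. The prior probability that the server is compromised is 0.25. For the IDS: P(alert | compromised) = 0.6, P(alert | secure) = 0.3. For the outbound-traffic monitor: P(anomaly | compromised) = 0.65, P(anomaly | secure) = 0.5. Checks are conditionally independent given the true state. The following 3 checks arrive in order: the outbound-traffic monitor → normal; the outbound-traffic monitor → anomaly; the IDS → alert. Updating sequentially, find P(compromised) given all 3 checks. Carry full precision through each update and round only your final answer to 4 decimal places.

After the outbound-traffic monitor='normal': P(compromised) = 0.35·0.2500 / (0.35·0.2500 + 0.5·0.7500) ≈ 0.1892
After the outbound-traffic monitor='anomaly': P(compromised) = 0.65·0.1892 / (0.65·0.1892 + 0.5·0.8108) ≈ 0.2327
After the IDS='alert': P(compromised) = 0.6·0.2327 / (0.6·0.2327 + 0.3·0.7673) ≈ 0.3776

0.3776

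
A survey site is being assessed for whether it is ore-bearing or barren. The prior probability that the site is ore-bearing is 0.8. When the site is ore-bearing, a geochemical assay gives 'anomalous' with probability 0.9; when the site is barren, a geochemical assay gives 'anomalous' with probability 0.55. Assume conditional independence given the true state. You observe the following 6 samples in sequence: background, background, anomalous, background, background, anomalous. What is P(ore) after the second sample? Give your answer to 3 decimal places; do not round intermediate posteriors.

After 'background': P(ore) = 0.1·0.8000 / (0.1·0.8000 + 0.45·0.2000) ≈ 0.4706
After 'background': P(ore) = 0.1·0.4706 / (0.1·0.4706 + 0.45·0.5294) ≈ 0.1649

0.165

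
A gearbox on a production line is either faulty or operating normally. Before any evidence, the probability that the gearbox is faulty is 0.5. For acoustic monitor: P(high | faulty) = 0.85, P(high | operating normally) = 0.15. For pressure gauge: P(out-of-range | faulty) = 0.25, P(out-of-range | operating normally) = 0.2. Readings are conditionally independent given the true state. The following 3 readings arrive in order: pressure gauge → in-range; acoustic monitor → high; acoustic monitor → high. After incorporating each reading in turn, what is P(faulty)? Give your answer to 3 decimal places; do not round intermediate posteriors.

Each posterior becomes the prior for the next update.
After pressure gauge='in-range': P(faulty) = 0.75·0.5000 / (0.75·0.5000 + 0.8·0.5000) ≈ 0.4839
After acoustic monitor='high': P(faulty) = 0.85·0.4839 / (0.85·0.4839 + 0.15·0.5161) ≈ 0.8416
After acoustic monitor='high': P(faulty) = 0.85·0.8416 / (0.85·0.8416 + 0.15·0.1584) ≈ 0.9678

0.968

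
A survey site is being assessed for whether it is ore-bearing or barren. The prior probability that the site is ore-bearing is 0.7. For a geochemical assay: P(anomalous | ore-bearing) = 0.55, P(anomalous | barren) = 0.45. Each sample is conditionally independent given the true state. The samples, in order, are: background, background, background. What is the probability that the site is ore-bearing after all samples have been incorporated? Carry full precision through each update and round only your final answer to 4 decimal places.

0.5610

After 'background': P(ore) = 0.45·0.7000 / (0.45·0.7000 + 0.55·0.3000) ≈ 0.6562
After 'background': P(ore) = 0.45·0.6562 / (0.45·0.6562 + 0.55·0.3438) ≈ 0.6097
After 'background': P(ore) = 0.45·0.6097 / (0.45·0.6097 + 0.55·0.3903) ≈ 0.5610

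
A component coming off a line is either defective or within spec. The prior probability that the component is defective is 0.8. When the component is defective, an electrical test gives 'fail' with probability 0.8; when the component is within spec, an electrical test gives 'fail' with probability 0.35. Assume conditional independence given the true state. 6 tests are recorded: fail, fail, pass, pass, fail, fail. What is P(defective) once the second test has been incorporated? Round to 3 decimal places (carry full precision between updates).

After 'fail': P(defective) = 0.8·0.8000 / (0.8·0.8000 + 0.35·0.2000) ≈ 0.9014
After 'fail': P(defective) = 0.8·0.9014 / (0.8·0.9014 + 0.35·0.0986) ≈ 0.9543

0.954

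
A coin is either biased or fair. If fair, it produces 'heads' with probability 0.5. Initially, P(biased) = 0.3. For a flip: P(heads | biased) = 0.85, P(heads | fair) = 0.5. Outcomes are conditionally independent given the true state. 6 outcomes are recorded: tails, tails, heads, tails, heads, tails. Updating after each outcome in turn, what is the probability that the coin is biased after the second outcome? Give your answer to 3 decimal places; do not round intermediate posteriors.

0.037

After 'tails': P(biased) = 0.15·0.3000 / (0.15·0.3000 + 0.5·0.7000) ≈ 0.1139
After 'tails': P(biased) = 0.15·0.1139 / (0.15·0.1139 + 0.5·0.8861) ≈ 0.0371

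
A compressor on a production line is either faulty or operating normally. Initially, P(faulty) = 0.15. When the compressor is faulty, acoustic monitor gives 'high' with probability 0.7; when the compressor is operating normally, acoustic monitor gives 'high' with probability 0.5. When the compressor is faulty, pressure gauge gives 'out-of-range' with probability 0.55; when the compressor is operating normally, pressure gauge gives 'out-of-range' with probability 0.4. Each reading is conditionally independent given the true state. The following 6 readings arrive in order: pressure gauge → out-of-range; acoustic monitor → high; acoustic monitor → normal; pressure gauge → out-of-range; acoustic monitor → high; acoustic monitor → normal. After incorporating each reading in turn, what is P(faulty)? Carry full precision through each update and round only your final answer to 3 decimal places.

After pressure gauge='out-of-range': P(faulty) = 0.55·0.1500 / (0.55·0.1500 + 0.4·0.8500) ≈ 0.1953
After acoustic monitor='high': P(faulty) = 0.7·0.1953 / (0.7·0.1953 + 0.5·0.8047) ≈ 0.2536
After acoustic monitor='normal': P(faulty) = 0.3·0.2536 / (0.3·0.2536 + 0.5·0.7464) ≈ 0.1693
After pressure gauge='out-of-range': P(faulty) = 0.55·0.1693 / (0.55·0.1693 + 0.4·0.8307) ≈ 0.2189
After acoustic monitor='high': P(faulty) = 0.7·0.2189 / (0.7·0.2189 + 0.5·0.7811) ≈ 0.2818
After acoustic monitor='normal': P(faulty) = 0.3·0.2818 / (0.3·0.2818 + 0.5·0.7182) ≈ 0.1906

0.191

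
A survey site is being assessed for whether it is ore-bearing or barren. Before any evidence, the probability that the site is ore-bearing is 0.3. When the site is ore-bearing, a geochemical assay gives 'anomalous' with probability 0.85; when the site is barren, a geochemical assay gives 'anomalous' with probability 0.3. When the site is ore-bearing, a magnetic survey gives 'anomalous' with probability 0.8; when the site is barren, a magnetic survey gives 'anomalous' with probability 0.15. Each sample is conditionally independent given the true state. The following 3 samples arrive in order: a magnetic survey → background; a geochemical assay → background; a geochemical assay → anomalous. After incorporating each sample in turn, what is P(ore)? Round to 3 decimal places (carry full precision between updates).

0.058

After a magnetic survey='background': P(ore) = 0.2·0.3000 / (0.2·0.3000 + 0.85·0.7000) ≈ 0.0916
After a geochemical assay='background': P(ore) = 0.15·0.0916 / (0.15·0.0916 + 0.7·0.9084) ≈ 0.0212
After a geochemical assay='anomalous': P(ore) = 0.85·0.0212 / (0.85·0.0212 + 0.3·0.9788) ≈ 0.0577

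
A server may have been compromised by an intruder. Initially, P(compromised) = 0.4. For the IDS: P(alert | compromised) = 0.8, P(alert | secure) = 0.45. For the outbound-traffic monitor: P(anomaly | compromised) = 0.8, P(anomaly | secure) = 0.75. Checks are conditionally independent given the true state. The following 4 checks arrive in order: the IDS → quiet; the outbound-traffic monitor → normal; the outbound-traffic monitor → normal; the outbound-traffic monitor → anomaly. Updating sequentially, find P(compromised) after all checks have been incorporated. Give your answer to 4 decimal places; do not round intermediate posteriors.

0.1420

After the IDS='quiet': P(compromised) = 0.2·0.4000 / (0.2·0.4000 + 0.55·0.6000) ≈ 0.1951
After the outbound-traffic monitor='normal': P(compromised) = 0.2·0.1951 / (0.2·0.1951 + 0.25·0.8049) ≈ 0.1624
After the outbound-traffic monitor='normal': P(compromised) = 0.2·0.1624 / (0.2·0.1624 + 0.25·0.8376) ≈ 0.1343
After the outbound-traffic monitor='anomaly': P(compromised) = 0.8·0.1343 / (0.8·0.1343 + 0.75·0.8657) ≈ 0.1420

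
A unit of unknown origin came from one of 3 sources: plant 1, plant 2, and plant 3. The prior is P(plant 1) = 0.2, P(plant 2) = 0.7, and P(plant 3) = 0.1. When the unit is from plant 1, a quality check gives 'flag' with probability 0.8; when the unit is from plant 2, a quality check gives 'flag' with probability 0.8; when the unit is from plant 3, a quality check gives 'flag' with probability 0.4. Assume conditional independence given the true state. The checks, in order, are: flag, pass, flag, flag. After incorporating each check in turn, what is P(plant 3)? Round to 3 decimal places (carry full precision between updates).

0.040

After 'flag': normaliser = 0.8·0.2000 + 0.8·0.7000 + 0.4·0.1000; P(plant 1) ≈ 0.2105, P(plant 2) ≈ 0.7368, P(plant 3) ≈ 0.0526
After 'pass': normaliser = 0.2·0.2105 + 0.2·0.7368 + 0.6·0.0526; P(plant 1) ≈ 0.1905, P(plant 2) ≈ 0.6667, P(plant 3) ≈ 0.1429
After 'flag': normaliser = 0.8·0.1905 + 0.8·0.6667 + 0.4·0.1429; P(plant 1) ≈ 0.2051, P(plant 2) ≈ 0.7179, P(plant 3) ≈ 0.0769
After 'flag': normaliser = 0.8·0.2051 + 0.8·0.7179 + 0.4·0.0769; P(plant 1) ≈ 0.2133, P(plant 2) ≈ 0.7467, P(plant 3) ≈ 0.0400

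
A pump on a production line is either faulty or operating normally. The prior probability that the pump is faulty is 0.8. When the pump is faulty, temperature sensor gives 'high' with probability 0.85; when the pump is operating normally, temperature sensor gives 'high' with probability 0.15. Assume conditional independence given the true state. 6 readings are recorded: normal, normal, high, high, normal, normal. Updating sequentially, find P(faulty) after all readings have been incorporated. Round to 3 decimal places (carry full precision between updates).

After 'normal': P(faulty) = 0.15·0.8000 / (0.15·0.8000 + 0.85·0.2000) ≈ 0.4138
After 'normal': P(faulty) = 0.15·0.4138 / (0.15·0.4138 + 0.85·0.5862) ≈ 0.1108
After 'high': P(faulty) = 0.85·0.1108 / (0.85·0.1108 + 0.15·0.8892) ≈ 0.4138
After 'high': P(faulty) = 0.85·0.4138 / (0.85·0.4138 + 0.15·0.5862) ≈ 0.8000
After 'normal': P(faulty) = 0.15·0.8000 / (0.15·0.8000 + 0.85·0.2000) ≈ 0.4138
After 'normal': P(faulty) = 0.15·0.4138 / (0.15·0.4138 + 0.85·0.5862) ≈ 0.1108

0.111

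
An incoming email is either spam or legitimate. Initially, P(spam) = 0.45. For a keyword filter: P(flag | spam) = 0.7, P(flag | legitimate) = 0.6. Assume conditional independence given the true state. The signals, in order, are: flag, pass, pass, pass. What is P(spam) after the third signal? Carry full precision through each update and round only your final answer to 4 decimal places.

Apply Bayes' rule sequentially, carrying P(spam) forward.
After 'flag': P(spam) = 0.7·0.4500 / (0.7·0.4500 + 0.6·0.5500) ≈ 0.4884
After 'pass': P(spam) = 0.3·0.4884 / (0.3·0.4884 + 0.4·0.5116) ≈ 0.4172
After 'pass': P(spam) = 0.3·0.4172 / (0.3·0.4172 + 0.4·0.5828) ≈ 0.3494

0.3494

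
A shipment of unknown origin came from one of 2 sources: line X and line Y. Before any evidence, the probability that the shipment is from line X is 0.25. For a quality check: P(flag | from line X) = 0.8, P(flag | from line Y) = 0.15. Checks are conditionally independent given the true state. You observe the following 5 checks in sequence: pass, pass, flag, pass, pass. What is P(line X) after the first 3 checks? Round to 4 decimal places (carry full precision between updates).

0.0896

After 'pass': P(line X) = 0.2·0.2500 / (0.2·0.2500 + 0.85·0.7500) ≈ 0.0727
After 'pass': P(line X) = 0.2·0.0727 / (0.2·0.0727 + 0.85·0.9273) ≈ 0.0181
After 'flag': P(line X) = 0.8·0.0181 / (0.8·0.0181 + 0.15·0.9819) ≈ 0.0896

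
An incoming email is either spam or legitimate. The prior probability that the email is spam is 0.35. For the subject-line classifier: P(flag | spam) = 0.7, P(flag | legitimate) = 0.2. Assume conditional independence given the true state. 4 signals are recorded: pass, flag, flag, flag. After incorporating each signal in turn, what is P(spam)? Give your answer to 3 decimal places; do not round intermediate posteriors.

0.896

After 'pass': P(spam) = 0.3·0.3500 / (0.3·0.3500 + 0.8·0.6500) ≈ 0.1680
After 'flag': P(spam) = 0.7·0.1680 / (0.7·0.1680 + 0.2·0.8320) ≈ 0.4141
After 'flag': P(spam) = 0.7·0.4141 / (0.7·0.4141 + 0.2·0.5859) ≈ 0.7121
After 'flag': P(spam) = 0.7·0.7121 / (0.7·0.7121 + 0.2·0.2879) ≈ 0.8965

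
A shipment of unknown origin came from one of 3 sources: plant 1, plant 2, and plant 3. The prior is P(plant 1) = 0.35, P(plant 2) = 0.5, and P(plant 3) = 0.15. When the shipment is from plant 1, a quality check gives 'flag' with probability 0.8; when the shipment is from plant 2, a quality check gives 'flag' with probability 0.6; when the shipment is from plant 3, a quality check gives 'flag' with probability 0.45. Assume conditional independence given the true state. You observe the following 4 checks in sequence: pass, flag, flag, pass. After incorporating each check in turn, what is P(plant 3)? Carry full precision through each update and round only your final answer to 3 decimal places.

0.196

After 'pass': normaliser = 0.2·0.3500 + 0.4·0.5000 + 0.55·0.1500; P(plant 1) ≈ 0.1986, P(plant 2) ≈ 0.5674, P(plant 3) ≈ 0.2340
After 'flag': normaliser = 0.8·0.1986 + 0.6·0.5674 + 0.45·0.2340; P(plant 1) ≈ 0.2628, P(plant 2) ≈ 0.5630, P(plant 3) ≈ 0.1742
After 'flag': normaliser = 0.8·0.2628 + 0.6·0.5630 + 0.45·0.1742; P(plant 1) ≈ 0.3356, P(plant 2) ≈ 0.5393, P(plant 3) ≈ 0.1251
After 'pass': normaliser = 0.2·0.3356 + 0.4·0.5393 + 0.55·0.1251; P(plant 1) ≈ 0.1908, P(plant 2) ≈ 0.6134, P(plant 3) ≈ 0.1957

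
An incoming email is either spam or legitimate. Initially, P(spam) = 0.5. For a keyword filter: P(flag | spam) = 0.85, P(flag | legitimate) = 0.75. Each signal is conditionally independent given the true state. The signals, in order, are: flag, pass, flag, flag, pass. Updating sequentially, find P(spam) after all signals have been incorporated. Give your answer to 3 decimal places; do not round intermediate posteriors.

0.344

After 'flag': P(spam) = 0.85·0.5000 / (0.85·0.5000 + 0.75·0.5000) ≈ 0.5312
After 'pass': P(spam) = 0.15·0.5312 / (0.15·0.5312 + 0.25·0.4688) ≈ 0.4048
After 'flag': P(spam) = 0.85·0.4048 / (0.85·0.4048 + 0.75·0.5952) ≈ 0.4352
After 'flag': P(spam) = 0.85·0.4352 / (0.85·0.4352 + 0.75·0.5648) ≈ 0.4662
After 'pass': P(spam) = 0.15·0.4662 / (0.15·0.4662 + 0.25·0.5338) ≈ 0.3439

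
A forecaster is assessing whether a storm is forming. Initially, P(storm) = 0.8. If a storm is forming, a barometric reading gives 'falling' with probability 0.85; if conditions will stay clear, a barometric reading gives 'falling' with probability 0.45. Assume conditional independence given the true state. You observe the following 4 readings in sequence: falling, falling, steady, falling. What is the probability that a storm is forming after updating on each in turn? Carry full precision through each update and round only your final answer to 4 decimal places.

0.8803

Apply Bayes' rule sequentially, carrying P(storm) forward.
After 'falling': P(storm) = 0.85·0.8000 / (0.85·0.8000 + 0.45·0.2000) ≈ 0.8831
After 'falling': P(storm) = 0.85·0.8831 / (0.85·0.8831 + 0.45·0.1169) ≈ 0.9345
After 'steady': P(storm) = 0.15·0.9345 / (0.15·0.9345 + 0.55·0.0655) ≈ 0.7956
After 'falling': P(storm) = 0.85·0.7956 / (0.85·0.7956 + 0.45·0.2044) ≈ 0.8803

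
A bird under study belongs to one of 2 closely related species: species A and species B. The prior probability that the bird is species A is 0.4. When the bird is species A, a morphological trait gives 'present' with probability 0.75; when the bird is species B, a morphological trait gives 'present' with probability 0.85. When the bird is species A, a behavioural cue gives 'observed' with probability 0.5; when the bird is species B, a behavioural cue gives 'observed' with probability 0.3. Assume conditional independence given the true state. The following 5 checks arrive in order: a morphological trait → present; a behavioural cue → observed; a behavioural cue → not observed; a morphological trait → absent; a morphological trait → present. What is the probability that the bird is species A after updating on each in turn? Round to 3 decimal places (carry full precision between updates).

0.507

After a morphological trait='present': P(species A) = 0.75·0.4000 / (0.75·0.4000 + 0.85·0.6000) ≈ 0.3704
After a behavioural cue='observed': P(species A) = 0.5·0.3704 / (0.5·0.3704 + 0.3·0.6296) ≈ 0.4950
After a behavioural cue='not observed': P(species A) = 0.5·0.4950 / (0.5·0.4950 + 0.7·0.5050) ≈ 0.4119
After a morphological trait='absent': P(species A) = 0.25·0.4119 / (0.25·0.4119 + 0.15·0.5881) ≈ 0.5386
After a morphological trait='present': P(species A) = 0.75·0.5386 / (0.75·0.5386 + 0.85·0.4614) ≈ 0.5073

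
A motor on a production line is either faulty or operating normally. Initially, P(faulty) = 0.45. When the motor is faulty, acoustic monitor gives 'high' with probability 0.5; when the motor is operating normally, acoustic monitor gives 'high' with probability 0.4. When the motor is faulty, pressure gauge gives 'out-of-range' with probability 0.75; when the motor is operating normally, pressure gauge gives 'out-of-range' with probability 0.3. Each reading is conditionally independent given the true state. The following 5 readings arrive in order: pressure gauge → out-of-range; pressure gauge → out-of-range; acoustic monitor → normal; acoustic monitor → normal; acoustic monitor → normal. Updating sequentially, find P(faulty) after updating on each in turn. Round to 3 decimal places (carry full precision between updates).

Each posterior becomes the prior for the next update.
After pressure gauge='out-of-range': P(faulty) = 0.75·0.4500 / (0.75·0.4500 + 0.3·0.5500) ≈ 0.6716
After pressure gauge='out-of-range': P(faulty) = 0.75·0.6716 / (0.75·0.6716 + 0.3·0.3284) ≈ 0.8364
After acoustic monitor='normal': P(faulty) = 0.5·0.8364 / (0.5·0.8364 + 0.6·0.1636) ≈ 0.8099
After acoustic monitor='normal': P(faulty) = 0.5·0.8099 / (0.5·0.8099 + 0.6·0.1901) ≈ 0.7803
After acoustic monitor='normal': P(faulty) = 0.5·0.7803 / (0.5·0.7803 + 0.6·0.2197) ≈ 0.7474

0.747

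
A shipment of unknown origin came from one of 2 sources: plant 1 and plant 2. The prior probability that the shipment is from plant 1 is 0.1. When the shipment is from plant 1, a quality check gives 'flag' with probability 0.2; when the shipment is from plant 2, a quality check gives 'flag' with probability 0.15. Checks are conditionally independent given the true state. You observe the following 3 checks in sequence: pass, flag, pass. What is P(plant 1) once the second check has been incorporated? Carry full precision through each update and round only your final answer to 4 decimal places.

0.1224

After 'pass': P(plant 1) = 0.8·0.1000 / (0.8·0.1000 + 0.85·0.9000) ≈ 0.0947
After 'flag': P(plant 1) = 0.2·0.0947 / (0.2·0.0947 + 0.15·0.9053) ≈ 0.1224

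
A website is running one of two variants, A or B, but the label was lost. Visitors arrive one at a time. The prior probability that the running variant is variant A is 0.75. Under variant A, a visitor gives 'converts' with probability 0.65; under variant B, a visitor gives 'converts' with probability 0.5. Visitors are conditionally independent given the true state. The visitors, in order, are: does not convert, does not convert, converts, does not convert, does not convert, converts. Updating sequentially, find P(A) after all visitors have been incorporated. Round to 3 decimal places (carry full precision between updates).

After 'does not convert': P(A) = 0.35·0.7500 / (0.35·0.7500 + 0.5·0.2500) ≈ 0.6774
After 'does not convert': P(A) = 0.35·0.6774 / (0.35·0.6774 + 0.5·0.3226) ≈ 0.5951
After 'converts': P(A) = 0.65·0.5951 / (0.65·0.5951 + 0.5·0.4049) ≈ 0.6565
After 'does not convert': P(A) = 0.35·0.6565 / (0.35·0.6565 + 0.5·0.3435) ≈ 0.5722
After 'does not convert': P(A) = 0.35·0.5722 / (0.35·0.5722 + 0.5·0.4278) ≈ 0.4836
After 'converts': P(A) = 0.65·0.4836 / (0.65·0.4836 + 0.5·0.5164) ≈ 0.5490

0.549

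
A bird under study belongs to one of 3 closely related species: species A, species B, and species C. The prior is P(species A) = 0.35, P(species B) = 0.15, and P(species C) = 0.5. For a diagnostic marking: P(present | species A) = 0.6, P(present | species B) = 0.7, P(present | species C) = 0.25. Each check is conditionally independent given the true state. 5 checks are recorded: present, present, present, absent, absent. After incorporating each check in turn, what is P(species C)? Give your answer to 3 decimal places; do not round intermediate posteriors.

Apply Bayes' rule sequentially, carrying P(species C) forward.
After 'present': normaliser = 0.6·0.3500 + 0.7·0.1500 + 0.25·0.5000; P(species A) ≈ 0.4773, P(species B) ≈ 0.2386, P(species C) ≈ 0.2841
After 'present': normaliser = 0.6·0.4773 + 0.7·0.2386 + 0.25·0.2841; P(species A) ≈ 0.5460, P(species B) ≈ 0.3185, P(species C) ≈ 0.1354
After 'present': normaliser = 0.6·0.5460 + 0.7·0.3185 + 0.25·0.1354; P(species A) ≈ 0.5606, P(species B) ≈ 0.3815, P(species C) ≈ 0.0579
After 'absent': normaliser = 0.4·0.5606 + 0.3·0.3815 + 0.75·0.0579; P(species A) ≈ 0.5868, P(species B) ≈ 0.2995, P(species C) ≈ 0.1137
After 'absent': normaliser = 0.4·0.5868 + 0.3·0.2995 + 0.75·0.1137; P(species A) ≈ 0.5727, P(species B) ≈ 0.2192, P(species C) ≈ 0.2081

0.208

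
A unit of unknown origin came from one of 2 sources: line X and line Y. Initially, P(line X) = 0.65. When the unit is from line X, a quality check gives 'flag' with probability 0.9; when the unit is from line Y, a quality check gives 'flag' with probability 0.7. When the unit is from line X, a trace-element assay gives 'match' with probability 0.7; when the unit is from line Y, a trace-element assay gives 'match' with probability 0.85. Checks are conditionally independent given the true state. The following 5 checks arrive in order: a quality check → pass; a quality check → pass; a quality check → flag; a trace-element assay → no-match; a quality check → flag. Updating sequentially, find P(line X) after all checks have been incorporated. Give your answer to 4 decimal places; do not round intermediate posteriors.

0.4055

After a quality check='pass': P(line X) = 0.1·0.6500 / (0.1·0.6500 + 0.3·0.3500) ≈ 0.3824
After a quality check='pass': P(line X) = 0.1·0.3824 / (0.1·0.3824 + 0.3·0.6176) ≈ 0.1711
After a quality check='flag': P(line X) = 0.9·0.1711 / (0.9·0.1711 + 0.7·0.8289) ≈ 0.2097
After a trace-element assay='no-match': P(line X) = 0.3·0.2097 / (0.3·0.2097 + 0.15·0.7903) ≈ 0.3467
After a quality check='flag': P(line X) = 0.9·0.3467 / (0.9·0.3467 + 0.7·0.6533) ≈ 0.4055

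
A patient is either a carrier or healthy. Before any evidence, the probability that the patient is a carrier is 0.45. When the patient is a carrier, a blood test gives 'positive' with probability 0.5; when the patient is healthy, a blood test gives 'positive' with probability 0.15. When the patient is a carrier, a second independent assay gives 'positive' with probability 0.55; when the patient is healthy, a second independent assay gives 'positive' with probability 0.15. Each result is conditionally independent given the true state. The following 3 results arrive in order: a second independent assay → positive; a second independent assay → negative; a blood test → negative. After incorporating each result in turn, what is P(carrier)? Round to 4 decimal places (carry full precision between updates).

After a second independent assay='positive': P(carrier) = 0.55·0.4500 / (0.55·0.4500 + 0.15·0.5500) ≈ 0.7500
After a second independent assay='negative': P(carrier) = 0.45·0.7500 / (0.45·0.7500 + 0.85·0.2500) ≈ 0.6136
After a blood test='negative': P(carrier) = 0.5·0.6136 / (0.5·0.6136 + 0.85·0.3864) ≈ 0.4830

0.4830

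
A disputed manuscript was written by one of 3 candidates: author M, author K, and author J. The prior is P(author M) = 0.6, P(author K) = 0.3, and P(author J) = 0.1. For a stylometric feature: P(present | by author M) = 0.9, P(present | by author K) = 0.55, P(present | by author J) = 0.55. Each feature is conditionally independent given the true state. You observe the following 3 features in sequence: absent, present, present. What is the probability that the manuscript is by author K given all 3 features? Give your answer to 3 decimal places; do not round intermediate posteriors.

After 'absent': normaliser = 0.1·0.6000 + 0.45·0.3000 + 0.45·0.1000; P(author M) ≈ 0.2500, P(author K) ≈ 0.5625, P(author J) ≈ 0.1875
After 'present': normaliser = 0.9·0.2500 + 0.55·0.5625 + 0.55·0.1875; P(author M) ≈ 0.3529, P(author K) ≈ 0.4853, P(author J) ≈ 0.1618
After 'present': normaliser = 0.9·0.3529 + 0.55·0.4853 + 0.55·0.1618; P(author M) ≈ 0.4716, P(author K) ≈ 0.3963, P(author J) ≈ 0.1321

0.396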